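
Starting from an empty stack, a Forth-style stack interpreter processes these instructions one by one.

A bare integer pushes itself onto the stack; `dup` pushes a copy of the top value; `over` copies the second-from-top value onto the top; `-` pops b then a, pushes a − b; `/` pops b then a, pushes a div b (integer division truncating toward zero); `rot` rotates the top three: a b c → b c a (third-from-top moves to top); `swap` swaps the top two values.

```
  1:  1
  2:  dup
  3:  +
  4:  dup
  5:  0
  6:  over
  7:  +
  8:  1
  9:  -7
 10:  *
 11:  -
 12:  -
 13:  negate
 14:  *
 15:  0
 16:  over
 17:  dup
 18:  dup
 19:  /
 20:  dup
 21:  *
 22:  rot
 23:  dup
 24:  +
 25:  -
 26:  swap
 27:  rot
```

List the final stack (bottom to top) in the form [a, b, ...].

[1, 14, 14]

1      -> [1]
dup    -> [1, 1]
+      -> [2]
dup    -> [2, 2]
0      -> [2, 2, 0]
over   -> [2, 2, 0, 2]
+      -> [2, 2, 2]
1      -> [2, 2, 2, 1]
-7     -> [2, 2, 2, 1, -7]
*      -> [2, 2, 2, -7]
-      -> [2, 2, 9]
-      -> [2, -7]
negate -> [2, 7]
*      -> [14]
0      -> [14, 0]
over   -> [14, 0, 14]
dup    -> [14, 0, 14, 14]
dup    -> [14, 0, 14, 14, 14]
/      -> [14, 0, 14, 1]
dup    -> [14, 0, 14, 1, 1]
*      -> [14, 0, 14, 1]
rot    -> [14, 14, 1, 0]
dup    -> [14, 14, 1, 0, 0]
+      -> [14, 14, 1, 0]
-      -> [14, 14, 1]
swap   -> [14, 1, 14]
rot    -> [1, 14, 14]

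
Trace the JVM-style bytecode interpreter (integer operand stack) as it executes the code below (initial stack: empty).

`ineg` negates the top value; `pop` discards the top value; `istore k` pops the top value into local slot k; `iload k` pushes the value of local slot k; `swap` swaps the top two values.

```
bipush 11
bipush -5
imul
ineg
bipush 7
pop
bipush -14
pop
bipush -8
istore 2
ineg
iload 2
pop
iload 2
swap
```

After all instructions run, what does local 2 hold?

bipush 11  → [11]
bipush -5  → [11, -5]
imul       → [-55]
ineg       → [55]
bipush 7   → [55, 7]
pop        → [55]
bipush -14 → [55, -14]
pop        → [55]
bipush -8  → [55, -8]
istore 2   → [55]
ineg       → [-55]
iload 2    → [-55, -8]
pop        → [-55]
iload 2    → [-55, -8]
swap       → [-8, -55]

-8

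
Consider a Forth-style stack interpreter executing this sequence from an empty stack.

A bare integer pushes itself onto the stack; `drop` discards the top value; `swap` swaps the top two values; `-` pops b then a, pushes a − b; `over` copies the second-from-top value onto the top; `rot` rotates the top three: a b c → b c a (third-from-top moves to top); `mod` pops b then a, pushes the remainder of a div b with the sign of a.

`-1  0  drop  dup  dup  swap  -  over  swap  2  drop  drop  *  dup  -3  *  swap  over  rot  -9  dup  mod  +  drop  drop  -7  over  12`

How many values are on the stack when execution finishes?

-1    -1
0     -1 0
drop  -1
dup   -1 -1
dup   -1 -1 -1
swap  -1 -1 -1
-     -1 0
over  -1 0 -1
swap  -1 -1 0
2     -1 -1 0 2
drop  -1 -1 0
drop  -1 -1
*     1
dup   1 1
-3    1 1 -3
*     1 -3
swap  -3 1
over  -3 1 -3
rot   1 -3 -3
-9    1 -3 -3 -9
dup   1 -3 -3 -9 -9
mod   1 -3 -3 0
+     1 -3 -3
drop  1 -3
drop  1
-7    1 -7
over  1 -7 1
12    1 -7 1 12

4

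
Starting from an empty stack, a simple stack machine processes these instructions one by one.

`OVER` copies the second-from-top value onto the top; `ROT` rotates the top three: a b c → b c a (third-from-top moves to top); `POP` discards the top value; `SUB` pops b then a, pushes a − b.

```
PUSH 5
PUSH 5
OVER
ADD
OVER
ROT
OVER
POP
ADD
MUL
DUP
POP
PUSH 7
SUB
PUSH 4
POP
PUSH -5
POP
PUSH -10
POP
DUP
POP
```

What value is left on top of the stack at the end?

PUSH 5   → [5]
PUSH 5   → [5, 5]
OVER     → [5, 5, 5]
ADD      → [5, 10]
OVER     → [5, 10, 5]
ROT      → [10, 5, 5]
OVER     → [10, 5, 5, 5]
POP      → [10, 5, 5]
ADD      → [10, 10]
MUL      → [100]
DUP      → [100, 100]
POP      → [100]
PUSH 7   → [100, 7]
SUB      → [93]
PUSH 4   → [93, 4]
POP      → [93]
PUSH -5  → [93, -5]
POP      → [93]
PUSH -10 → [93, -10]
POP      → [93]
DUP      → [93, 93]
POP      → [93]

93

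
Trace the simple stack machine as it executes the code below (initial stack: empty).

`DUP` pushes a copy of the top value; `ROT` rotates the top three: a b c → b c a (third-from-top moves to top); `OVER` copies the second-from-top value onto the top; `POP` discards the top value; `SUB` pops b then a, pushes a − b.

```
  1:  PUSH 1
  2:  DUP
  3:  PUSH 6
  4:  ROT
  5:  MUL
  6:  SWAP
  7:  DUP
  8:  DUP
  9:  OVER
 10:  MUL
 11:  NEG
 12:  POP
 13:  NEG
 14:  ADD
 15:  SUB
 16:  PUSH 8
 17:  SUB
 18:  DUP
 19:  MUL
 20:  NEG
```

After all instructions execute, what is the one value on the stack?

-4

PUSH 1 -> [1]
DUP    -> [1, 1]
PUSH 6 -> [1, 1, 6]
ROT    -> [1, 6, 1]
MUL    -> [1, 6]
SWAP   -> [6, 1]
DUP    -> [6, 1, 1]
DUP    -> [6, 1, 1, 1]
OVER   -> [6, 1, 1, 1, 1]
MUL    -> [6, 1, 1, 1]
NEG    -> [6, 1, 1, -1]
POP    -> [6, 1, 1]
NEG    -> [6, 1, -1]
ADD    -> [6, 0]
SUB    -> [6]
PUSH 8 -> [6, 8]
SUB    -> [-2]
DUP    -> [-2, -2]
MUL    -> [4]
NEG    -> [-4]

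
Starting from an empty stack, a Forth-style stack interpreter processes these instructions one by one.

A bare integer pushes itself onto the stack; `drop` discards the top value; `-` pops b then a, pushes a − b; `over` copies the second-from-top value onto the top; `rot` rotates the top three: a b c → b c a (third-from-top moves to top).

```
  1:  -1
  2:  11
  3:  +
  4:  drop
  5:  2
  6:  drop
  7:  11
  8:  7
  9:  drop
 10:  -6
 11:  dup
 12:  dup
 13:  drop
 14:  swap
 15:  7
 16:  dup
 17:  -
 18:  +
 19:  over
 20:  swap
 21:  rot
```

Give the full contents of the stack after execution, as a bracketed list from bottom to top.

-1   → -1
11   → -1 11
+    → 10
drop → (empty)
2    → 2
drop → (empty)
11   → 11
7    → 11 7
drop → 11
-6   → 11 -6
dup  → 11 -6 -6
dup  → 11 -6 -6 -6
drop → 11 -6 -6
swap → 11 -6 -6
7    → 11 -6 -6 7
dup  → 11 -6 -6 7 7
-    → 11 -6 -6 0
+    → 11 -6 -6
over → 11 -6 -6 -6
swap → 11 -6 -6 -6
rot  → 11 -6 -6 -6

[11, -6, -6, -6]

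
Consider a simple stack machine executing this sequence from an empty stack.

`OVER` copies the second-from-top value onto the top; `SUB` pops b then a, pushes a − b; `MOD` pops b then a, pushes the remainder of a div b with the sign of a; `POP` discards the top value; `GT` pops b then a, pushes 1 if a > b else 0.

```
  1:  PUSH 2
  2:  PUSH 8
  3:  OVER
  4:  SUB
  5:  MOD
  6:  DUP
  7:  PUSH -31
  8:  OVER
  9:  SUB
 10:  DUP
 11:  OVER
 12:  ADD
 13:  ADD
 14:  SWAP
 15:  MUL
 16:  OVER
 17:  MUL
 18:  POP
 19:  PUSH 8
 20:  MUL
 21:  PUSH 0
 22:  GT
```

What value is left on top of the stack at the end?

PUSH 2   → 2
PUSH 8   → 2 8
OVER     → 2 8 2
SUB      → 2 6
MOD      → 2
DUP      → 2 2
PUSH -31 → 2 2 -31
OVER     → 2 2 -31 2
SUB      → 2 2 -33
DUP      → 2 2 -33 -33
OVER     → 2 2 -33 -33 -33
ADD      → 2 2 -33 -66
ADD      → 2 2 -99
SWAP     → 2 -99 2
MUL      → 2 -198
OVER     → 2 -198 2
MUL      → 2 -396
POP      → 2
PUSH 8   → 2 8
MUL      → 16
PUSH 0   → 16 0
GT       → 1

1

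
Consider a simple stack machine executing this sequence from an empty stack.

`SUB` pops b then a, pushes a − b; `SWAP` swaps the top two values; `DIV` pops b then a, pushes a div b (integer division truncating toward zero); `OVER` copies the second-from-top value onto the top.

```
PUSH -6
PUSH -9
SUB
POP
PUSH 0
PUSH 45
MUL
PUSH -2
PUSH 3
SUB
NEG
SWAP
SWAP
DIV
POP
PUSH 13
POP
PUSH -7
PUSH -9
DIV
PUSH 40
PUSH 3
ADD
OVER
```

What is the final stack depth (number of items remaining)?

PUSH -6  -6
PUSH -9  -6 -9
SUB      3
POP      (empty)
PUSH 0   0
PUSH 45  0 45
MUL      0
PUSH -2  0 -2
PUSH 3   0 -2 3
SUB      0 -5
NEG      0 5
SWAP     5 0
SWAP     0 5
DIV      0
POP      (empty)
PUSH 13  13
POP      (empty)
PUSH -7  -7
PUSH -9  -7 -9
DIV      0
PUSH 40  0 40
PUSH 3   0 40 3
ADD      0 43
OVER     0 43 0

3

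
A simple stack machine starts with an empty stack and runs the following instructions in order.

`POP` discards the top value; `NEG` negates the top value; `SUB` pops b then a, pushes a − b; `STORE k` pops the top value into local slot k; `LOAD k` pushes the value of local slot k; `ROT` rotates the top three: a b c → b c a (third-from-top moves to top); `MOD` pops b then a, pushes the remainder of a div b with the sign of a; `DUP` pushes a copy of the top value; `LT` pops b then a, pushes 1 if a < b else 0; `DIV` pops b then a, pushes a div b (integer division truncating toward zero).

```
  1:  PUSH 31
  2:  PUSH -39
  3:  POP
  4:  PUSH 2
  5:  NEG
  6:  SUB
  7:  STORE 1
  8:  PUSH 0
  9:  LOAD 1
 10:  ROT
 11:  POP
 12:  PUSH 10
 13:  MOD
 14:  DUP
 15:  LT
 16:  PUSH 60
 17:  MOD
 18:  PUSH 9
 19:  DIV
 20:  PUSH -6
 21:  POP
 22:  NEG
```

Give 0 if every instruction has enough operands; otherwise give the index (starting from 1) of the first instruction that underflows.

PUSH 31  -> [31]
PUSH -39 -> [31, -39]
POP      -> [31]
PUSH 2   -> [31, 2]
NEG      -> [31, -2]
SUB      -> [33]
STORE 1  -> []
PUSH 0   -> [0]
LOAD 1   -> [0, 33]
ROT  — needs 3 operands, stack has 2 → underflow

10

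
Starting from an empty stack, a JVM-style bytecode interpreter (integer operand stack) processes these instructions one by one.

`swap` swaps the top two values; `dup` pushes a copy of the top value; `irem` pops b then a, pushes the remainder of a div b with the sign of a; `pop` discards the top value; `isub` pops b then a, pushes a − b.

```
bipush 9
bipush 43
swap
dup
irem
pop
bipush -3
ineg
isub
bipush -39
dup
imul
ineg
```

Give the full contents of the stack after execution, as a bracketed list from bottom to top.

[40, -1521]

bipush 9    [9]
bipush 43   [9, 43]
swap        [43, 9]
dup         [43, 9, 9]
irem        [43, 0]
pop         [43]
bipush -3   [43, -3]
ineg        [43, 3]
isub        [40]
bipush -39  [40, -39]
dup         [40, -39, -39]
imul        [40, 1521]
ineg        [40, -1521]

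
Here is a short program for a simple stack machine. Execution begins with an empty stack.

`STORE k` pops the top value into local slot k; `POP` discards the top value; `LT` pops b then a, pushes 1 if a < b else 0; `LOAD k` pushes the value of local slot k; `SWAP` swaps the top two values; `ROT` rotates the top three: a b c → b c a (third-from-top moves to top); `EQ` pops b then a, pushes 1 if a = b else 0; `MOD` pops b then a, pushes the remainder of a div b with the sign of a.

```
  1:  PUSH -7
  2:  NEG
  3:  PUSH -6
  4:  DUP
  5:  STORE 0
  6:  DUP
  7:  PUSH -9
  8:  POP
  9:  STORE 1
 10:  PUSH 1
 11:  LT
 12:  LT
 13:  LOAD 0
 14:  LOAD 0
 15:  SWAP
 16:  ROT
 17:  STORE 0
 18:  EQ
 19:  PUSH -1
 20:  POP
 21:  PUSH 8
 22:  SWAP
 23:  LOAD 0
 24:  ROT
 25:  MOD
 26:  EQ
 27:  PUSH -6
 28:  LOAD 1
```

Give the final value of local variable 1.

-6

PUSH -7 : [-7]
NEG     : [7]
PUSH -6 : [7, -6]
DUP     : [7, -6, -6]
STORE 0 : [7, -6]
DUP     : [7, -6, -6]
PUSH -9 : [7, -6, -6, -9]
POP     : [7, -6, -6]
STORE 1 : [7, -6]
PUSH 1  : [7, -6, 1]
LT      : [7, 1]
LT      : [0]
LOAD 0  : [0, -6]
LOAD 0  : [0, -6, -6]
SWAP    : [0, -6, -6]
ROT     : [-6, -6, 0]
STORE 0 : [-6, -6]
EQ      : [1]
PUSH -1 : [1, -1]
POP     : [1]
PUSH 8  : [1, 8]
SWAP    : [8, 1]
LOAD 0  : [8, 1, 0]
ROT     : [1, 0, 8]
MOD     : [1, 0]
EQ      : [0]
PUSH -6 : [0, -6]
LOAD 1  : [0, -6, -6]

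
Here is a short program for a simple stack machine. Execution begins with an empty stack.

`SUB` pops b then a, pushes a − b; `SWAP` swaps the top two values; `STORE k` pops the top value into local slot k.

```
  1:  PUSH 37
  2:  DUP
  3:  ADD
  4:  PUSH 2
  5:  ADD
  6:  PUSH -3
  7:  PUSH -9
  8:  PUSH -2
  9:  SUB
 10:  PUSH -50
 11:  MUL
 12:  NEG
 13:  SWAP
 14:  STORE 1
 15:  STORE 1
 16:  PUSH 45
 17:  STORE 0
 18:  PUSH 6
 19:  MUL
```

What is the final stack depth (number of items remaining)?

PUSH 37  → [37]
DUP      → [37, 37]
ADD      → [74]
PUSH 2   → [74, 2]
ADD      → [76]
PUSH -3  → [76, -3]
PUSH -9  → [76, -3, -9]
PUSH -2  → [76, -3, -9, -2]
SUB      → [76, -3, -7]
PUSH -50 → [76, -3, -7, -50]
MUL      → [76, -3, 350]
NEG      → [76, -3, -350]
SWAP     → [76, -350, -3]
STORE 1  → [76, -350]
STORE 1  → [76]
PUSH 45  → [76, 45]
STORE 0  → [76]
PUSH 6   → [76, 6]
MUL      → [456]

1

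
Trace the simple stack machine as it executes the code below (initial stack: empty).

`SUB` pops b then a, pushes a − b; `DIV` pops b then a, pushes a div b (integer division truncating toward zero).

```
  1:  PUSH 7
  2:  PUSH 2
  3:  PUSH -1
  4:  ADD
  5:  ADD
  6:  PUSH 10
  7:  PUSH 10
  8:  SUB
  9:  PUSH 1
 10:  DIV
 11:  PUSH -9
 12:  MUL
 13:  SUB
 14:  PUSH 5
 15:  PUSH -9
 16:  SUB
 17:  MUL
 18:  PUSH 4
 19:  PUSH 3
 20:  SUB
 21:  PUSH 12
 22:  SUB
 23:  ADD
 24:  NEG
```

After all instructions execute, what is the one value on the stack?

PUSH 7  → 7
PUSH 2  → 7 2
PUSH -1 → 7 2 -1
ADD     → 7 1
ADD     → 8
PUSH 10 → 8 10
PUSH 10 → 8 10 10
SUB     → 8 0
PUSH 1  → 8 0 1
DIV     → 8 0
PUSH -9 → 8 0 -9
MUL     → 8 0
SUB     → 8
PUSH 5  → 8 5
PUSH -9 → 8 5 -9
SUB     → 8 14
MUL     → 112
PUSH 4  → 112 4
PUSH 3  → 112 4 3
SUB     → 112 1
PUSH 12 → 112 1 12
SUB     → 112 -11
ADD     → 101
NEG     → -101

-101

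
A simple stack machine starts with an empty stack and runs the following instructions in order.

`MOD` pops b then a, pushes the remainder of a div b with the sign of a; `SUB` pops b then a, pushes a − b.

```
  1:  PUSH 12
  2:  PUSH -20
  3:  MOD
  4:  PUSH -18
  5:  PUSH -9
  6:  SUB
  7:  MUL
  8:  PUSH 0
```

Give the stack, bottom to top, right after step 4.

[12, -18]

PUSH 12  → [12]
PUSH -20 → [12, -20]
MOD      → [12]
PUSH -18 → [12, -18]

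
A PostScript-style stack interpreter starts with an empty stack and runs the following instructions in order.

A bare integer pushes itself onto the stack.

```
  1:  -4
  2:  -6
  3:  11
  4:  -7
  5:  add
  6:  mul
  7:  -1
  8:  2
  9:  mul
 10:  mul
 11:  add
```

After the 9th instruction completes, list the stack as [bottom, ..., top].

[-4, -24, -2]

-4  : -4
-6  : -4 -6
11  : -4 -6 11
-7  : -4 -6 11 -7
add : -4 -6 4
mul : -4 -24
-1  : -4 -24 -1
2   : -4 -24 -1 2
mul : -4 -24 -2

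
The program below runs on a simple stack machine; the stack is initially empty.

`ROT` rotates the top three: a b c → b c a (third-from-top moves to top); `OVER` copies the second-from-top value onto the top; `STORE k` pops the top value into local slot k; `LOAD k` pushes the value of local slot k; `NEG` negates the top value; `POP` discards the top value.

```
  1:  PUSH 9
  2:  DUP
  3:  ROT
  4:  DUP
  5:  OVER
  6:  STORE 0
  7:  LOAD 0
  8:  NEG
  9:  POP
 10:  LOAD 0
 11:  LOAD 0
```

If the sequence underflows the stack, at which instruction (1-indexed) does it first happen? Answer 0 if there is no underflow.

PUSH 9  [9]
DUP     [9, 9]
ROT  — needs 3 operands, stack has 2 → underflow

3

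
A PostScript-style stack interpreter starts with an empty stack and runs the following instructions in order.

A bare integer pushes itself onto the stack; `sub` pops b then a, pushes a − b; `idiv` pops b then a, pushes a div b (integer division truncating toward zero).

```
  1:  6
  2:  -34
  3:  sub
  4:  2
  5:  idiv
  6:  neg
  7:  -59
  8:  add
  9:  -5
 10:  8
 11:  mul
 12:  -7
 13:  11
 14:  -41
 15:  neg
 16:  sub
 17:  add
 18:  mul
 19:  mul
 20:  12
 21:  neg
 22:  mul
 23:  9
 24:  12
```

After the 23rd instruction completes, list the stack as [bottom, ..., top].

[1403040, 9]

6    → [6]
-34  → [6, -34]
sub  → [40]
2    → [40, 2]
idiv → [20]
neg  → [-20]
-59  → [-20, -59]
add  → [-79]
-5   → [-79, -5]
8    → [-79, -5, 8]
mul  → [-79, -40]
-7   → [-79, -40, -7]
11   → [-79, -40, -7, 11]
-41  → [-79, -40, -7, 11, -41]
neg  → [-79, -40, -7, 11, 41]
sub  → [-79, -40, -7, -30]
add  → [-79, -40, -37]
mul  → [-79, 1480]
mul  → [-116920]
12   → [-116920, 12]
neg  → [-116920, -12]
mul  → [1403040]
9    → [1403040, 9]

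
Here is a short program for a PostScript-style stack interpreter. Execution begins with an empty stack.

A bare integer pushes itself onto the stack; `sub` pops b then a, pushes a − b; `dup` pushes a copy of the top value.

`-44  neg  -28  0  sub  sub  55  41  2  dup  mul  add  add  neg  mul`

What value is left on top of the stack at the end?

-7200

-44 -> -44
neg -> 44
-28 -> 44 -28
0   -> 44 -28 0
sub -> 44 -28
sub -> 72
55  -> 72 55
41  -> 72 55 41
2   -> 72 55 41 2
dup -> 72 55 41 2 2
mul -> 72 55 41 4
add -> 72 55 45
add -> 72 100
neg -> 72 -100
mul -> -7200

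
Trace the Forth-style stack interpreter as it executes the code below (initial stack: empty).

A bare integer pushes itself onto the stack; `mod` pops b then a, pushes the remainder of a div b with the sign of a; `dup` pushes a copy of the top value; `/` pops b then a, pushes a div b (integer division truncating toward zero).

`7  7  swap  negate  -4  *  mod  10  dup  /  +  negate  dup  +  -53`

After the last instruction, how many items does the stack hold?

7       7
7       7 7
swap    7 7
negate  7 -7
-4      7 -7 -4
*       7 28
mod     7
10      7 10
dup     7 10 10
/       7 1
+       8
negate  -8
dup     -8 -8
+       -16
-53     -16 -53

2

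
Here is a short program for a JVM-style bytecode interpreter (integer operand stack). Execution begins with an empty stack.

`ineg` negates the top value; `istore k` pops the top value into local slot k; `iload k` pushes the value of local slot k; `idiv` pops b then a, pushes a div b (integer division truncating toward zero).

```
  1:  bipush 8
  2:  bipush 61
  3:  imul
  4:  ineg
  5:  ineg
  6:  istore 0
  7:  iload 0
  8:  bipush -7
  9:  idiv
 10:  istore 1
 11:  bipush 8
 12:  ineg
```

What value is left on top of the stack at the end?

-8

bipush 8  : [8]
bipush 61 : [8, 61]
imul      : [488]
ineg      : [-488]
ineg      : [488]
istore 0  : []
iload 0   : [488]
bipush -7 : [488, -7]
idiv      : [-69]
istore 1  : []
bipush 8  : [8]
ineg      : [-8]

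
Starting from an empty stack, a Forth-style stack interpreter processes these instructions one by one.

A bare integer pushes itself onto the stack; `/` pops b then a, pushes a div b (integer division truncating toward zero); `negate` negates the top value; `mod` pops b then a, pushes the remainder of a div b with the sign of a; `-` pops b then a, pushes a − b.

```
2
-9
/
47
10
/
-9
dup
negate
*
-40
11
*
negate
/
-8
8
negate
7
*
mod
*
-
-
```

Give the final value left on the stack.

-4

2       2
-9      2 -9
/       0
47      0 47
10      0 47 10
/       0 4
-9      0 4 -9
dup     0 4 -9 -9
negate  0 4 -9 9
*       0 4 -81
-40     0 4 -81 -40
11      0 4 -81 -40 11
*       0 4 -81 -440
negate  0 4 -81 440
/       0 4 0
-8      0 4 0 -8
8       0 4 0 -8 8
negate  0 4 0 -8 -8
7       0 4 0 -8 -8 7
*       0 4 0 -8 -56
mod     0 4 0 -8
*       0 4 0
-       0 4
-       -4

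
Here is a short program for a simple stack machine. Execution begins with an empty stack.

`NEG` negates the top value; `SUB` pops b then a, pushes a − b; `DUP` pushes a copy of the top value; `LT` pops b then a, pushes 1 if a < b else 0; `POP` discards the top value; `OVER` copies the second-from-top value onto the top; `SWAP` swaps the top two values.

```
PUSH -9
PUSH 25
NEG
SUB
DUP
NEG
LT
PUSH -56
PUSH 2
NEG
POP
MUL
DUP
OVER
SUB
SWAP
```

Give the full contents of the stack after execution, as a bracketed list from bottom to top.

PUSH -9   -9
PUSH 25   -9 25
NEG       -9 -25
SUB       16
DUP       16 16
NEG       16 -16
LT        0
PUSH -56  0 -56
PUSH 2    0 -56 2
NEG       0 -56 -2
POP       0 -56
MUL       0
DUP       0 0
OVER      0 0 0
SUB       0 0
SWAP      0 0

[0, 0]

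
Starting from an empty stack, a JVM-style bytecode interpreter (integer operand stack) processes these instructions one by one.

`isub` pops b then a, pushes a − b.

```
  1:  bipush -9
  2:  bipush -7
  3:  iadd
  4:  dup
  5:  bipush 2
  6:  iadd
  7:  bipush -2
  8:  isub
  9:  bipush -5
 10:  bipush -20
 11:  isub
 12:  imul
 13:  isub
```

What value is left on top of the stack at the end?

bipush -9  : -9
bipush -7  : -9 -7
iadd       : -16
dup        : -16 -16
bipush 2   : -16 -16 2
iadd       : -16 -14
bipush -2  : -16 -14 -2
isub       : -16 -12
bipush -5  : -16 -12 -5
bipush -20 : -16 -12 -5 -20
isub       : -16 -12 15
imul       : -16 -180
isub       : 164

164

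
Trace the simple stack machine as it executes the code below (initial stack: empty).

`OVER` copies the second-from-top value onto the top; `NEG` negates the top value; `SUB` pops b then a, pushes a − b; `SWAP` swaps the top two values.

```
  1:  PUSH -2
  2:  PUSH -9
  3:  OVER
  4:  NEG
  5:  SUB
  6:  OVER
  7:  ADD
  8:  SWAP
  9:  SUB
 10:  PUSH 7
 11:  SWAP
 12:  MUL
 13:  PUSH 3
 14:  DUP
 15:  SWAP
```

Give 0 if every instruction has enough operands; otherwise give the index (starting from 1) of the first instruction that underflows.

PUSH -2  [-2]
PUSH -9  [-2, -9]
OVER     [-2, -9, -2]
NEG      [-2, -9, 2]
SUB      [-2, -11]
OVER     [-2, -11, -2]
ADD      [-2, -13]
SWAP     [-13, -2]
SUB      [-11]
PUSH 7   [-11, 7]
SWAP     [7, -11]
MUL      [-77]
PUSH 3   [-77, 3]
DUP      [-77, 3, 3]
SWAP     [-77, 3, 3]

0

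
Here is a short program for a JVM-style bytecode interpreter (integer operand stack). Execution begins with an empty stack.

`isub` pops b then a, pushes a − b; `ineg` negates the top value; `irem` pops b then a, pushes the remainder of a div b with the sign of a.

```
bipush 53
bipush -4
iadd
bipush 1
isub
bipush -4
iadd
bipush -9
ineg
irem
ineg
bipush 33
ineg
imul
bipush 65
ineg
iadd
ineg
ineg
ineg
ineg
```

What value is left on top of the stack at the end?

199

bipush 53 -> 53
bipush -4 -> 53 -4
iadd      -> 49
bipush 1  -> 49 1
isub      -> 48
bipush -4 -> 48 -4
iadd      -> 44
bipush -9 -> 44 -9
ineg      -> 44 9
irem      -> 8
ineg      -> -8
bipush 33 -> -8 33
ineg      -> -8 -33
imul      -> 264
bipush 65 -> 264 65
ineg      -> 264 -65
iadd      -> 199
ineg      -> -199
ineg      -> 199
ineg      -> -199
ineg      -> 199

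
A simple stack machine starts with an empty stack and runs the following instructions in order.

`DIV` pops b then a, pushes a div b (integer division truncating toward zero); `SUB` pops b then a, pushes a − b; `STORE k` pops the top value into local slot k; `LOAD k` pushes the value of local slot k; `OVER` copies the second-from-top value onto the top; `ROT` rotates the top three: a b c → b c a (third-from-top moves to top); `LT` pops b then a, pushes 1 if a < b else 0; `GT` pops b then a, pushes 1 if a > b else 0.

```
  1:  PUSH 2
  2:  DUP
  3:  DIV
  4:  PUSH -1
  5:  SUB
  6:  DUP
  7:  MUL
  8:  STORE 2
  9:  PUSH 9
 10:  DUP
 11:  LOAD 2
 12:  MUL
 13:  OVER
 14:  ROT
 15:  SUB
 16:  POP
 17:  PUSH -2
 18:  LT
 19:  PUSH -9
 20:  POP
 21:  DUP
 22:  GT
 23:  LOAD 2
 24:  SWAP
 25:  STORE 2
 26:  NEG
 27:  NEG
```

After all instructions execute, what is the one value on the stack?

PUSH 2  -> [2]
DUP     -> [2, 2]
DIV     -> [1]
PUSH -1 -> [1, -1]
SUB     -> [2]
DUP     -> [2, 2]
MUL     -> [4]
STORE 2 -> []
PUSH 9  -> [9]
DUP     -> [9, 9]
LOAD 2  -> [9, 9, 4]
MUL     -> [9, 36]
OVER    -> [9, 36, 9]
ROT     -> [36, 9, 9]
SUB     -> [36, 0]
POP     -> [36]
PUSH -2 -> [36, -2]
LT      -> [0]
PUSH -9 -> [0, -9]
POP     -> [0]
DUP     -> [0, 0]
GT      -> [0]
LOAD 2  -> [0, 4]
SWAP    -> [4, 0]
STORE 2 -> [4]
NEG     -> [-4]
NEG     -> [4]

4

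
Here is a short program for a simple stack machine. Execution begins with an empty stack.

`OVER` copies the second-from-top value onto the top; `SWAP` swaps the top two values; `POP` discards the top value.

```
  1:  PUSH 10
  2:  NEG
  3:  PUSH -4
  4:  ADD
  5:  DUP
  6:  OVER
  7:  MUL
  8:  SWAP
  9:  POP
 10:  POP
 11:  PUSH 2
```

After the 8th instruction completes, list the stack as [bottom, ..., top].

[196, -14]

PUSH 10 -> [10]
NEG     -> [-10]
PUSH -4 -> [-10, -4]
ADD     -> [-14]
DUP     -> [-14, -14]
OVER    -> [-14, -14, -14]
MUL     -> [-14, 196]
SWAP    -> [196, -14]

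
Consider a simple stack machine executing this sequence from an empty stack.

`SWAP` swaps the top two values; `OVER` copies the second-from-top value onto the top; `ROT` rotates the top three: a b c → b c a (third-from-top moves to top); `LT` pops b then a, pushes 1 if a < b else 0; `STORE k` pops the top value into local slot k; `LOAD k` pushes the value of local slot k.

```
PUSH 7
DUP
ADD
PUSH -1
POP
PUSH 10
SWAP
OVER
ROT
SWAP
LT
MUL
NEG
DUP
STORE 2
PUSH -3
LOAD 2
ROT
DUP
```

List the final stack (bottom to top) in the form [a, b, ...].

PUSH 7  -> 7
DUP     -> 7 7
ADD     -> 14
PUSH -1 -> 14 -1
POP     -> 14
PUSH 10 -> 14 10
SWAP    -> 10 14
OVER    -> 10 14 10
ROT     -> 14 10 10
SWAP    -> 14 10 10
LT      -> 14 0
MUL     -> 0
NEG     -> 0
DUP     -> 0 0
STORE 2 -> 0
PUSH -3 -> 0 -3
LOAD 2  -> 0 -3 0
ROT     -> -3 0 0
DUP     -> -3 0 0 0

[-3, 0, 0, 0]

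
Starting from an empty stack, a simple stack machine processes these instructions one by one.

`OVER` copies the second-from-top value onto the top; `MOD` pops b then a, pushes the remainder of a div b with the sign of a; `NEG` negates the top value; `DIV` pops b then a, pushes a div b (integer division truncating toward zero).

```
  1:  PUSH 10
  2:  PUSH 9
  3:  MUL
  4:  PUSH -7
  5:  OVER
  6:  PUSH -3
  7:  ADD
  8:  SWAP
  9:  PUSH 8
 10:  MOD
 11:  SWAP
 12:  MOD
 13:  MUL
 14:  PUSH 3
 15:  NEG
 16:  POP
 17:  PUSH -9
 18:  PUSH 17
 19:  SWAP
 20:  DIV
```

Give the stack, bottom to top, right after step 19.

PUSH 10 → 10
PUSH 9  → 10 9
MUL     → 90
PUSH -7 → 90 -7
OVER    → 90 -7 90
PUSH -3 → 90 -7 90 -3
ADD     → 90 -7 87
SWAP    → 90 87 -7
PUSH 8  → 90 87 -7 8
MOD     → 90 87 -7
SWAP    → 90 -7 87
MOD     → 90 -7
MUL     → -630
PUSH 3  → -630 3
NEG     → -630 -3
POP     → -630
PUSH -9 → -630 -9
PUSH 17 → -630 -9 17
SWAP    → -630 17 -9

[-630, 17, -9]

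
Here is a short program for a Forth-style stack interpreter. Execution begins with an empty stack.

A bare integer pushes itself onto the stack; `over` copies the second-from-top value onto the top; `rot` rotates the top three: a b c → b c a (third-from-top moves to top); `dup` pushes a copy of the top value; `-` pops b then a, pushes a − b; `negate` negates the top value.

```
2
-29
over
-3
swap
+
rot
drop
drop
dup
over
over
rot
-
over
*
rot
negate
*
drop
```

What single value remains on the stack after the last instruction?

2       [2]
-29     [2, -29]
over    [2, -29, 2]
-3      [2, -29, 2, -3]
swap    [2, -29, -3, 2]
+       [2, -29, -1]
rot     [-29, -1, 2]
drop    [-29, -1]
drop    [-29]
dup     [-29, -29]
over    [-29, -29, -29]
over    [-29, -29, -29, -29]
rot     [-29, -29, -29, -29]
-       [-29, -29, 0]
over    [-29, -29, 0, -29]
*       [-29, -29, 0]
rot     [-29, 0, -29]
negate  [-29, 0, 29]
*       [-29, 0]
drop    [-29]

-29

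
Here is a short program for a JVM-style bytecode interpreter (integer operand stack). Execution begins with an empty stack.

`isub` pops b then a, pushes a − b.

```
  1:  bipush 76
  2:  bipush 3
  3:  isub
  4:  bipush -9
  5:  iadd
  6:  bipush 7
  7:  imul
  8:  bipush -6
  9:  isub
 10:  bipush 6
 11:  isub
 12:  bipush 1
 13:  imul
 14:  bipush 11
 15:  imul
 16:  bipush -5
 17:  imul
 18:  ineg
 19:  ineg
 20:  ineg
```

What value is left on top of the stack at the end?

24640

bipush 76 → 76
bipush 3  → 76 3
isub      → 73
bipush -9 → 73 -9
iadd      → 64
bipush 7  → 64 7
imul      → 448
bipush -6 → 448 -6
isub      → 454
bipush 6  → 454 6
isub      → 448
bipush 1  → 448 1
imul      → 448
bipush 11 → 448 11
imul      → 4928
bipush -5 → 4928 -5
imul      → -24640
ineg      → 24640
ineg      → -24640
ineg      → 24640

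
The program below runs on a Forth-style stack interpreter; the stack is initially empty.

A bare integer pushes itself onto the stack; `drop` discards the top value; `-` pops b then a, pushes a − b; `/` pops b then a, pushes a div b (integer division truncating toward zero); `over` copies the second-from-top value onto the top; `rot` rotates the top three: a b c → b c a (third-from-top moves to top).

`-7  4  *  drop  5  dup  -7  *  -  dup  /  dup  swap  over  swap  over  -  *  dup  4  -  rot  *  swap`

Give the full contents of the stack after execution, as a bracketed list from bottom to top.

[-4, 0]

-7   : -7
4    : -7 4
*    : -28
drop : (empty)
5    : 5
dup  : 5 5
-7   : 5 5 -7
*    : 5 -35
-    : 40
dup  : 40 40
/    : 1
dup  : 1 1
swap : 1 1
over : 1 1 1
swap : 1 1 1
over : 1 1 1 1
-    : 1 1 0
*    : 1 0
dup  : 1 0 0
4    : 1 0 0 4
-    : 1 0 -4
rot  : 0 -4 1
*    : 0 -4
swap : -4 0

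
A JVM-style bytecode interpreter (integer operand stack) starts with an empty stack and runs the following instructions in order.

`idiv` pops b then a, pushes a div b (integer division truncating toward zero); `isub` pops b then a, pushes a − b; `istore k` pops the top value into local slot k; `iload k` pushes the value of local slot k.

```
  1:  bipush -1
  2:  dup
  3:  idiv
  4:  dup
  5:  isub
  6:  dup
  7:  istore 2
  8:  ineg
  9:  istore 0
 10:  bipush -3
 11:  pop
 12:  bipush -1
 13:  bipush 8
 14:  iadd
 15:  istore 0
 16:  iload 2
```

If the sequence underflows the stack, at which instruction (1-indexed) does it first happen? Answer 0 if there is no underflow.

bipush -1 : [-1]
dup       : [-1, -1]
idiv      : [1]
dup       : [1, 1]
isub      : [0]
dup       : [0, 0]
istore 2  : [0]
ineg      : [0]
istore 0  : []
bipush -3 : [-3]
pop       : []
bipush -1 : [-1]
bipush 8  : [-1, 8]
iadd      : [7]
istore 0  : []
iload 2   : [0]

0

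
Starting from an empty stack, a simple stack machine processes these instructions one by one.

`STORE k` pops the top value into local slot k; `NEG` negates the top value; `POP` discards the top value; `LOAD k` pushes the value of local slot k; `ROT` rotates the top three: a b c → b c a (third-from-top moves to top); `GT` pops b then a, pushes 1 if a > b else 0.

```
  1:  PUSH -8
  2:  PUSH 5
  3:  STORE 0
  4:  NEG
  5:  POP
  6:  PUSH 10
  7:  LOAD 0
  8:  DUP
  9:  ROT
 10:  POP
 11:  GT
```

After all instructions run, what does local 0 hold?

PUSH -8 : -8
PUSH 5  : -8 5
STORE 0 : -8
NEG     : 8
POP     : (empty)
PUSH 10 : 10
LOAD 0  : 10 5
DUP     : 10 5 5
ROT     : 5 5 10
POP     : 5 5
GT      : 0

5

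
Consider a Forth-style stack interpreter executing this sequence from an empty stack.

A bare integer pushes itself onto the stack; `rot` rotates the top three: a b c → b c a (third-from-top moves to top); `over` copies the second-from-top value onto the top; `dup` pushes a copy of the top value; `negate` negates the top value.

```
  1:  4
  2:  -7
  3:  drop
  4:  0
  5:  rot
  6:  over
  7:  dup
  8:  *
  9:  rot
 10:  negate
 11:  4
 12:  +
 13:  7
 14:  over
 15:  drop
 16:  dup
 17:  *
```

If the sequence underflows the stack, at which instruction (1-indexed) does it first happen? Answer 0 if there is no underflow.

4     4
-7    4 -7
drop  4
0     4 0
rot  — needs 3 operands, stack has 2 → underflow

5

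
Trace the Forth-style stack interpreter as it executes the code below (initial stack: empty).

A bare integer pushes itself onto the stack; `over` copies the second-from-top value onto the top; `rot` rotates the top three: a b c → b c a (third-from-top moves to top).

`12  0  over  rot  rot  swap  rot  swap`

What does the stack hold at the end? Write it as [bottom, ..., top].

12    [12]
0     [12, 0]
over  [12, 0, 12]
rot   [0, 12, 12]
rot   [12, 12, 0]
swap  [12, 0, 12]
rot   [0, 12, 12]
swap  [0, 12, 12]

[0, 12, 12]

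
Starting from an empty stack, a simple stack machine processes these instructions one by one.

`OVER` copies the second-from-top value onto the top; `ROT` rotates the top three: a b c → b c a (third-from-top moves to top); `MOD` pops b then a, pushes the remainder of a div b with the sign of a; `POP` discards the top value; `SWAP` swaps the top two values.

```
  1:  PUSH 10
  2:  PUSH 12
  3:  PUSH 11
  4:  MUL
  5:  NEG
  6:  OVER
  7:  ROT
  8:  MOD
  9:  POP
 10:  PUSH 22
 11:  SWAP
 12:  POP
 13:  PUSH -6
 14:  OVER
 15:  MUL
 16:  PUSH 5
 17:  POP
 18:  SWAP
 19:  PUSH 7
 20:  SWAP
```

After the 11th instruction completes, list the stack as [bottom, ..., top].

[22, -132]

PUSH 10  10
PUSH 12  10 12
PUSH 11  10 12 11
MUL      10 132
NEG      10 -132
OVER     10 -132 10
ROT      -132 10 10
MOD      -132 0
POP      -132
PUSH 22  -132 22
SWAP     22 -132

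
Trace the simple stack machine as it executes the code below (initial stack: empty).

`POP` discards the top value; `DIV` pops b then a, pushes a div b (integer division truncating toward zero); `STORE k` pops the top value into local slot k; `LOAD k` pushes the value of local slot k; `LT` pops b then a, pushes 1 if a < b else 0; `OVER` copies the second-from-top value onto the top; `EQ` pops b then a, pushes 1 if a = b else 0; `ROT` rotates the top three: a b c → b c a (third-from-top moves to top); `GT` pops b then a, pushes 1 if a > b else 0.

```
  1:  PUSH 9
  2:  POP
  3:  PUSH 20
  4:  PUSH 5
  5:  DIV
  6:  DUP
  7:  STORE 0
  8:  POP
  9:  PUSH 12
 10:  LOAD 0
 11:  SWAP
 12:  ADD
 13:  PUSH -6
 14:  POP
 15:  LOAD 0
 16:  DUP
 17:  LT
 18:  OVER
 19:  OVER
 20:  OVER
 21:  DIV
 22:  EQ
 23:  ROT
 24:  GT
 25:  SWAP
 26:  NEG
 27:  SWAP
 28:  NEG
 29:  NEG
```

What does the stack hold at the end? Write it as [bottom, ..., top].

[0, 0]

PUSH 9  : [9]
POP     : []
PUSH 20 : [20]
PUSH 5  : [20, 5]
DIV     : [4]
DUP     : [4, 4]
STORE 0 : [4]
POP     : []
PUSH 12 : [12]
LOAD 0  : [12, 4]
SWAP    : [4, 12]
ADD     : [16]
PUSH -6 : [16, -6]
POP     : [16]
LOAD 0  : [16, 4]
DUP     : [16, 4, 4]
LT      : [16, 0]
OVER    : [16, 0, 16]
OVER    : [16, 0, 16, 0]
OVER    : [16, 0, 16, 0, 16]
DIV     : [16, 0, 16, 0]
EQ      : [16, 0, 0]
ROT     : [0, 0, 16]
GT      : [0, 0]
SWAP    : [0, 0]
NEG     : [0, 0]
SWAP    : [0, 0]
NEG     : [0, 0]
NEG     : [0, 0]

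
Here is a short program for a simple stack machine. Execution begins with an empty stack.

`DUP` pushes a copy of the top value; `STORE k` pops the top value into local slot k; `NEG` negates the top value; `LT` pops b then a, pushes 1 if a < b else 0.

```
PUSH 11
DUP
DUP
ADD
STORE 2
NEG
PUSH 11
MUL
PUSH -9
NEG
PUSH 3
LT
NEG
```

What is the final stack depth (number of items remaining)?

PUSH 11 → 11
DUP     → 11 11
DUP     → 11 11 11
ADD     → 11 22
STORE 2 → 11
NEG     → -11
PUSH 11 → -11 11
MUL     → -121
PUSH -9 → -121 -9
NEG     → -121 9
PUSH 3  → -121 9 3
LT      → -121 0
NEG     → -121 0

2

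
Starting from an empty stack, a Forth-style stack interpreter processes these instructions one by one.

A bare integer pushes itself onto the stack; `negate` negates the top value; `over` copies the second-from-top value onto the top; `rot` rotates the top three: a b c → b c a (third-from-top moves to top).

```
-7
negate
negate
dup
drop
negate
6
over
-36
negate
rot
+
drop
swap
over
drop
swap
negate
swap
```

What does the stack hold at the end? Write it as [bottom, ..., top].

[-7, 7]

-7     -> -7
negate -> 7
negate -> -7
dup    -> -7 -7
drop   -> -7
negate -> 7
6      -> 7 6
over   -> 7 6 7
-36    -> 7 6 7 -36
negate -> 7 6 7 36
rot    -> 7 7 36 6
+      -> 7 7 42
drop   -> 7 7
swap   -> 7 7
over   -> 7 7 7
drop   -> 7 7
swap   -> 7 7
negate -> 7 -7
swap   -> -7 7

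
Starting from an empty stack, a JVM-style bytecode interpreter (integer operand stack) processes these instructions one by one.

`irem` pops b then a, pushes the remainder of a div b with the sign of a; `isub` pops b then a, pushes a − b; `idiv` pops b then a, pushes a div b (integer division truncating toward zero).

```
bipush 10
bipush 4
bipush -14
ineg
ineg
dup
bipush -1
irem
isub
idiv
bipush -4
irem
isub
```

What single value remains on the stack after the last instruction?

10

bipush 10   [10]
bipush 4    [10, 4]
bipush -14  [10, 4, -14]
ineg        [10, 4, 14]
ineg        [10, 4, -14]
dup         [10, 4, -14, -14]
bipush -1   [10, 4, -14, -14, -1]
irem        [10, 4, -14, 0]
isub        [10, 4, -14]
idiv        [10, 0]
bipush -4   [10, 0, -4]
irem        [10, 0]
isub        [10]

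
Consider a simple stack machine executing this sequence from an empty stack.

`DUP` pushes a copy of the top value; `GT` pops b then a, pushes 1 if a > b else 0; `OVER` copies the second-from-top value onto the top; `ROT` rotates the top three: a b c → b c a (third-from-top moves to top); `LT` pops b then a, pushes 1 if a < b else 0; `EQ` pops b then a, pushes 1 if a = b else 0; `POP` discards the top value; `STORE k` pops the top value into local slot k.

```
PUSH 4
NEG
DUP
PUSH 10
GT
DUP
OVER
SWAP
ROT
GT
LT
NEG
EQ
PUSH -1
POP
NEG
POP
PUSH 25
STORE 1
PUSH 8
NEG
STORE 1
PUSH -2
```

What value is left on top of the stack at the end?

-2

PUSH 4  → 4
NEG     → -4
DUP     → -4 -4
PUSH 10 → -4 -4 10
GT      → -4 0
DUP     → -4 0 0
OVER    → -4 0 0 0
SWAP    → -4 0 0 0
ROT     → -4 0 0 0
GT      → -4 0 0
LT      → -4 0
NEG     → -4 0
EQ      → 0
PUSH -1 → 0 -1
POP     → 0
NEG     → 0
POP     → (empty)
PUSH 25 → 25
STORE 1 → (empty)
PUSH 8  → 8
NEG     → -8
STORE 1 → (empty)
PUSH -2 → -2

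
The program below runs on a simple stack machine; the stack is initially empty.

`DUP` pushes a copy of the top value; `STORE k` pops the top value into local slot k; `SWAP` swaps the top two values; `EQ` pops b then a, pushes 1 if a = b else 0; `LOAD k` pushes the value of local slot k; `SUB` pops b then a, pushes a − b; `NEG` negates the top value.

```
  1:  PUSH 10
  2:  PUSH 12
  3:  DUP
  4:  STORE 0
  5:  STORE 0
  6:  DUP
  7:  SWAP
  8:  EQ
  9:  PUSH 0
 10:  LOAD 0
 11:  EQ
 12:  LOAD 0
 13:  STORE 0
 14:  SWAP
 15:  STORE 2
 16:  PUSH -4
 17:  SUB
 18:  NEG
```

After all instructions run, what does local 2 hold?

PUSH 10 → 10
PUSH 12 → 10 12
DUP     → 10 12 12
STORE 0 → 10 12
STORE 0 → 10
DUP     → 10 10
SWAP    → 10 10
EQ      → 1
PUSH 0  → 1 0
LOAD 0  → 1 0 12
EQ      → 1 0
LOAD 0  → 1 0 12
STORE 0 → 1 0
SWAP    → 0 1
STORE 2 → 0
PUSH -4 → 0 -4
SUB     → 4
NEG     → -4

1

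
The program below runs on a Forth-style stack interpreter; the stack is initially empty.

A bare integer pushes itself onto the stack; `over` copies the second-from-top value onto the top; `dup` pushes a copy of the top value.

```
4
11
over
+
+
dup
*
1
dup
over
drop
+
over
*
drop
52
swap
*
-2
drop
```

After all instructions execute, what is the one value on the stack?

18772

4     4
11    4 11
over  4 11 4
+     4 15
+     19
dup   19 19
*     361
1     361 1
dup   361 1 1
over  361 1 1 1
drop  361 1 1
+     361 2
over  361 2 361
*     361 722
drop  361
52    361 52
swap  52 361
*     18772
-2    18772 -2
drop  18772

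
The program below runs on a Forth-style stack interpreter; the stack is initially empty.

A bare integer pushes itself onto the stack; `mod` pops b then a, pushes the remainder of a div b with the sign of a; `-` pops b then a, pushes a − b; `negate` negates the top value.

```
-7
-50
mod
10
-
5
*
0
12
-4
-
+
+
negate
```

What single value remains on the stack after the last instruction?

-7     -> [-7]
-50    -> [-7, -50]
mod    -> [-7]
10     -> [-7, 10]
-      -> [-17]
5      -> [-17, 5]
*      -> [-85]
0      -> [-85, 0]
12     -> [-85, 0, 12]
-4     -> [-85, 0, 12, -4]
-      -> [-85, 0, 16]
+      -> [-85, 16]
+      -> [-69]
negate -> [69]

69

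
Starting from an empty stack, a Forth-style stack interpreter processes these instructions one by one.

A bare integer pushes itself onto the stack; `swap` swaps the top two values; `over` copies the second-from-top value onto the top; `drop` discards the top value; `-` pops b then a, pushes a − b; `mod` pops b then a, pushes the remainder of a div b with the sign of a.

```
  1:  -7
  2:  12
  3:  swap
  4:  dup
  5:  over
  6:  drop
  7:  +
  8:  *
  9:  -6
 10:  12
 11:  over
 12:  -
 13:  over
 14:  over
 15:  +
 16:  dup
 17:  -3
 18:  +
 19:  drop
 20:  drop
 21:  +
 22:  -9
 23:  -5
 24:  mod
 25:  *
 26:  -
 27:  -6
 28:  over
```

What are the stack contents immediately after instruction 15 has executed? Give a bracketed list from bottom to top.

[-168, -6, 18, 12]

-7   -> [-7]
12   -> [-7, 12]
swap -> [12, -7]
dup  -> [12, -7, -7]
over -> [12, -7, -7, -7]
drop -> [12, -7, -7]
+    -> [12, -14]
*    -> [-168]
-6   -> [-168, -6]
12   -> [-168, -6, 12]
over -> [-168, -6, 12, -6]
-    -> [-168, -6, 18]
over -> [-168, -6, 18, -6]
over -> [-168, -6, 18, -6, 18]
+    -> [-168, -6, 18, 12]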